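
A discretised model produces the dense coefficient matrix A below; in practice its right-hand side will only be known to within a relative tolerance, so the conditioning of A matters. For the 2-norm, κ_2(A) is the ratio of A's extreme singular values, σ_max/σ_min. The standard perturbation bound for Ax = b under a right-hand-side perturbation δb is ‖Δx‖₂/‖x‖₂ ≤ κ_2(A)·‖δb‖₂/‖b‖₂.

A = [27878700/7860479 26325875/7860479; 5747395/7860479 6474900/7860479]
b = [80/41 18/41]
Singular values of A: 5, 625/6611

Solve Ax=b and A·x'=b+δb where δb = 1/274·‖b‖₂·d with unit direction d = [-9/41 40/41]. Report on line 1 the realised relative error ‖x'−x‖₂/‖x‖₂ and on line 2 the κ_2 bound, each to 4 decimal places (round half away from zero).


0.1930
0.1930

σ_max = 5, σ_min = 625/6611
κ = σ_max/σ_min = 5/(625/6611) = 52.8880
perturbation bound = 52.8880·1/274 = 0.1930
solve Ax = b  →  x = [0.2897 0.2759]
‖b‖₂ = 2.0000 and ‖x‖₂ = 0.4000
δb = ε·‖b‖·d = [-0.0016 0.0071]; solving A·Δx = δb gives ‖Δx‖ = 0.0772
realised ‖Δx‖/‖x‖ = 0.1930
tightness: 0.1930 against a bound of 0.1930; the bound is attained (ratio 1)


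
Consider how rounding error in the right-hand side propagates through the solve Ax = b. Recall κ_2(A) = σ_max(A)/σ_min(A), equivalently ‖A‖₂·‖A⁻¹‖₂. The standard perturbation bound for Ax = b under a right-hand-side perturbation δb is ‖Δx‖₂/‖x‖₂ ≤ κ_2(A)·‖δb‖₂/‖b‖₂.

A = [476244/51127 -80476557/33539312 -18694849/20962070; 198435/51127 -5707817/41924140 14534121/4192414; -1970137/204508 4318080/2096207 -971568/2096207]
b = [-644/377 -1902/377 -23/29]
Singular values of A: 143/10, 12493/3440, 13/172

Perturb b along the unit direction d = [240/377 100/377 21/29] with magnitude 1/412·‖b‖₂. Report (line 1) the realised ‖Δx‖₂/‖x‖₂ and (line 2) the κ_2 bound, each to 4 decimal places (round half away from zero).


0.0044
0.4592

σ_max = 143/10, σ_min = 13/172
κ = σ_max/σ_min = (143/10)/(13/172) = 189.2000
worst-case relative error ≤ 189.2000 × 1/412 = 0.4592
solve Ax = b  →  x = [8.5765 37.5679 -9.5817]
2-norm of b is 5.3852; of x, 39.7078
re-solving with b+δb shifts x by Δx of norm 0.1729
dividing the unrounded norms, ‖Δx‖/‖x‖ = 0.0044
tightness: 0.0044 against a bound of 0.4592 (unrounded ratio ≈ 0.0095)


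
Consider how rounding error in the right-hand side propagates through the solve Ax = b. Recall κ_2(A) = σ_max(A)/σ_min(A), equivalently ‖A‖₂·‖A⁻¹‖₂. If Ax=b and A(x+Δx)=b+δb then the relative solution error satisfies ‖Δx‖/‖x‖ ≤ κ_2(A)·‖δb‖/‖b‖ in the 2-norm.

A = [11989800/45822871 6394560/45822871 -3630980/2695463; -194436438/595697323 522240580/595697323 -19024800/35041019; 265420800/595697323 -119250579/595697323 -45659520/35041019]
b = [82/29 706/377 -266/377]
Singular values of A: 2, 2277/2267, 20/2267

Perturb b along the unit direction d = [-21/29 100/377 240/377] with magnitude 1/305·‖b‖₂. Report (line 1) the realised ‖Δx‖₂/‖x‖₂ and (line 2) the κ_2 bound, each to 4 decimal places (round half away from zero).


from the listed singular values, σ₁ = 2, σ_n = 20/2267
condition number: 2 ÷ (20/2267) = 226.7000
κ_2(A)·‖δb‖/‖b‖ = 0.7433
solve Ax = b  →  x = [-195.8940 -102.2201 -50.7390]
‖b‖ = 3.4641, ‖x‖ = 226.7110
with δb = [-0.0082 0.0030 0.0072], A·Δx = δb → ‖Δx‖ = 1.2874
relative error = 0.0057
realised/bound (from unrounded values) ≈ 0.0076

0.0057
0.7433


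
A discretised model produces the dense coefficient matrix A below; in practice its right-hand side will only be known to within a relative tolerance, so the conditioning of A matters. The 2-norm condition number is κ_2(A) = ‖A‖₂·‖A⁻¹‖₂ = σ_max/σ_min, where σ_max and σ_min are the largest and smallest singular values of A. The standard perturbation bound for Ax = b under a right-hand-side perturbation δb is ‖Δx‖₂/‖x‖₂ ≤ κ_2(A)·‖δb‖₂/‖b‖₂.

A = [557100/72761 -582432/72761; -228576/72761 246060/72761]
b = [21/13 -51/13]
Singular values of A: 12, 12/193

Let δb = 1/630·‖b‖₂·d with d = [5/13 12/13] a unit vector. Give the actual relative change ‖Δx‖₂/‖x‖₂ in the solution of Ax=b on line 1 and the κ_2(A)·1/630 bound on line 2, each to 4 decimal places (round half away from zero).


from the listed singular values, σ₁ = 12, σ_n = 12/193
κ = σ_max/σ_min = 12/(12/193) = 193.0000
worst-case relative error ≤ 193.0000 × 1/630 = 0.3063
solve Ax = b  →  x = [-34.7672 -33.4569]
‖b‖ = 4.2426, ‖x‖ = 48.2506
Δx = A⁻¹·δb where δb = 1/630·4.2426·d; ‖Δx‖ = 0.1083
dividing the unrounded norms, ‖Δx‖/‖x‖ = 0.0022
tightness: 0.0022 against a bound of 0.3063 (unrounded ratio ≈ 0.0073)

0.0022
0.3063


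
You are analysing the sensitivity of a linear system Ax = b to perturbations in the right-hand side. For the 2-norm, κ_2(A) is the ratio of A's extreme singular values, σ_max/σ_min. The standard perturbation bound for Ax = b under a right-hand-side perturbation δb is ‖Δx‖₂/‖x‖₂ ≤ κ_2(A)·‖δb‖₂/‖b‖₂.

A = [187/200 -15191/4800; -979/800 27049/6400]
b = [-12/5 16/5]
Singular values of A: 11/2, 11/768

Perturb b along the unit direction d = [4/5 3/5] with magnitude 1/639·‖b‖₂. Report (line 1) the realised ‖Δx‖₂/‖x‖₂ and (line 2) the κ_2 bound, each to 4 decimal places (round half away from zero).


σ_max = 11/2, σ_min = 11/768
κ_2(A) = (11/2) / (11/768) = 384.0000
perturbation bound = 384.0000·1/639 = 0.6009
solve Ax = b  →  x = [-0.2036 0.6982]
‖b‖ = 4.0000, ‖x‖ = 0.7273
with δb = [0.0050 0.0038], A·Δx = δb → ‖Δx‖ = 0.4370
relative error = 0.6009
so the bound is sharp here: realised error equals the bound

0.6009
0.6009


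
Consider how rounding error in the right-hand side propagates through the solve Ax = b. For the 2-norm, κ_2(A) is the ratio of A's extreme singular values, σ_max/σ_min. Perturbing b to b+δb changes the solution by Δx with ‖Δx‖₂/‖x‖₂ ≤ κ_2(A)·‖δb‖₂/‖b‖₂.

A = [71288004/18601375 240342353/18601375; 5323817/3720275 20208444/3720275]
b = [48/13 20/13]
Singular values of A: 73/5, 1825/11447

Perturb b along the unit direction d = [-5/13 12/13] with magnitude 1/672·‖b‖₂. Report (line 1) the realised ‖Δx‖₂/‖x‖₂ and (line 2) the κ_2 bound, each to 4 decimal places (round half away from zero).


from the listed singular values, σ₁ = 73/5, σ_n = 1825/11447
condition number: (73/5) ÷ (1825/11447) = 91.5760
perturbation bound = 91.5760·1/672 = 0.1363
solve Ax = b  →  x = [0.0767 0.2630]
‖b‖₂ = 4.0000 and ‖x‖₂ = 0.2740
re-solving with b+δb shifts x by Δx of norm 0.0373
realised ‖Δx‖/‖x‖ = 0.1363
so the bound is sharp here: realised error equals the bound

0.1363
0.1363


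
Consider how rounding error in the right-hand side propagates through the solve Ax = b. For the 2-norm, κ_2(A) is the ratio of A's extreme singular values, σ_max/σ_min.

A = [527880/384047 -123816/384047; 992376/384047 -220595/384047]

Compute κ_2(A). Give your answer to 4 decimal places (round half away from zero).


206.6250

M = AᵀA = [4371859584/510353281 -983644200/510353281; -983644200/510353281 221427529/510353281]. tr(M)=2732473/303601, det(M)=576/303601
solving λ² − 2732473/303601·λ + 576/303601 = 0 gives λ = 9, 64/303601
κ = σ_max/σ_min = 3/(8/551) = 206.6250


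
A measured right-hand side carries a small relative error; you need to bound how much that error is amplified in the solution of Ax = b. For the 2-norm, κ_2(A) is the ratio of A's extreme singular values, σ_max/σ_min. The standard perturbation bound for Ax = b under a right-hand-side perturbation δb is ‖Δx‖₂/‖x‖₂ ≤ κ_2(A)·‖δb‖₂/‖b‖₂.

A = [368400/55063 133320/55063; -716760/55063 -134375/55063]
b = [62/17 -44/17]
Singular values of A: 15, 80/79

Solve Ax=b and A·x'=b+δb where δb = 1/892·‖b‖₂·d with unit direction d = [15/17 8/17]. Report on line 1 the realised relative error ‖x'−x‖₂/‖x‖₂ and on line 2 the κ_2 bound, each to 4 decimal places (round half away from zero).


largest singular value 15, smallest 80/79
κ_2(A) = 15 / (80/79) = 14.8125
perturbation bound = 14.8125·1/892 = 0.0166
solve Ax = b  →  x = [-0.1734 1.9854]
‖b‖₂ = 4.4721 and ‖x‖₂ = 1.9929
re-solving with b+δb shifts x by Δx of norm 0.0050
relative error = 0.0025
tightness: 0.0025 against a bound of 0.0166 (unrounded ratio ≈ 0.1496)

0.0025
0.0166


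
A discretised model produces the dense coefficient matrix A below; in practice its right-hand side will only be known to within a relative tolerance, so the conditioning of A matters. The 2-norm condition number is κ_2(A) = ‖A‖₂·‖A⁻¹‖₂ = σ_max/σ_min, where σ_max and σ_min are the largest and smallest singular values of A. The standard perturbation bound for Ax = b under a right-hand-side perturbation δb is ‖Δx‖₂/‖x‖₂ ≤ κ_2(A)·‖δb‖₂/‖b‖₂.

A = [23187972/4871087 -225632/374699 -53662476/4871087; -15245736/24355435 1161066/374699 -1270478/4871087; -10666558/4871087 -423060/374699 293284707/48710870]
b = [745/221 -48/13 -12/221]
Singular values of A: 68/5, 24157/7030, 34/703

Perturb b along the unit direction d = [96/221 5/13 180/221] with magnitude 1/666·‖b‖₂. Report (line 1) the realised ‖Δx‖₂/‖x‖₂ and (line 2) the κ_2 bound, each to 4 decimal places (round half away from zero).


0.1310
0.4222

largest singular value 68/5, smallest 34/703
κ = σ_max/σ_min = (68/5)/(34/703) = 281.2000
bound on ‖Δx‖/‖x‖: κ·ε = 281.2000·1/666 = 0.4222
solve Ax = b  →  x = [0.3207 -1.1357 -0.1053]
‖b‖₂ = 5.0000 and ‖x‖₂ = 1.1848
with δb = [0.0033 0.0029 0.0061], A·Δx = δb → ‖Δx‖ = 0.1552
relative error = 0.1310
realised/bound (from unrounded values) ≈ 0.3103


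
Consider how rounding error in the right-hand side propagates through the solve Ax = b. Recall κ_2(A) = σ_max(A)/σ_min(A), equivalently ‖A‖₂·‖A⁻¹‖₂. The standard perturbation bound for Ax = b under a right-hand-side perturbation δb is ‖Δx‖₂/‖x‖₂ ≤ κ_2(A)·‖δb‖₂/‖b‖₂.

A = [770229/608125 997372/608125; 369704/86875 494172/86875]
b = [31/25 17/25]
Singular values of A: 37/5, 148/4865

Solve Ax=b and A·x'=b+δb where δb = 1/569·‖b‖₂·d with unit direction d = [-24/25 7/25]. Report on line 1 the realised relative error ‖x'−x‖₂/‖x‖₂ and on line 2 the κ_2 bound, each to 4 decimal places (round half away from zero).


0.0025
0.4275

σ_max = 37/5, σ_min = 148/4865
κ = σ_max/σ_min = (37/5)/(148/4865) = 243.2500
worst-case relative error ≤ 243.2500 × 1/569 = 0.4275
solve Ax = b  →  x = [26.3784 -19.6149]
‖b‖ = 1.4142, ‖x‖ = 32.8719
Δx = A⁻¹·δb where δb = 1/569·1.4142·d; ‖Δx‖ = 0.0817
dividing the unrounded norms, ‖Δx‖/‖x‖ = 0.0025
so the bound overstates the realised error by a factor of ≈ 172.0052 (computed from the unrounded values)


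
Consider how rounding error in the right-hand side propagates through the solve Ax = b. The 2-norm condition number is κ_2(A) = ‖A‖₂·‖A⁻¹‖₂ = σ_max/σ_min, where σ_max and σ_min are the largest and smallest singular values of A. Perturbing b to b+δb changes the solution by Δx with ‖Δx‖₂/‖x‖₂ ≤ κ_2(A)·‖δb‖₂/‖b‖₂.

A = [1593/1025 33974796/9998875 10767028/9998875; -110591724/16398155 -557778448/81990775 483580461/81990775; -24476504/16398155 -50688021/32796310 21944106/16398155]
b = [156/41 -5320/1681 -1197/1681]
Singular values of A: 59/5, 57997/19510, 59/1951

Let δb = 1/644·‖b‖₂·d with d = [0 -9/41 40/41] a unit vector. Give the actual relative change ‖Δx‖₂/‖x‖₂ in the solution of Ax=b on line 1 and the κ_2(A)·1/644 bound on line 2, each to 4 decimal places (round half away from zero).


largest singular value 59/5, smallest 59/1951
κ_2(A) = (59/5) / (59/1951) = 390.2000
bound on ‖Δx‖/‖x‖: κ·ε = 390.2000·1/644 = 0.6059
solve Ax = b  →  x = [0.2034 0.8225 0.6446]
‖b‖₂ = 5.0000 and ‖x‖₂ = 1.0646
δb = ε·‖b‖·d = [0.0000 -0.0017 0.0076]; solving A·Δx = δb gives ‖Δx‖ = 0.2567
realised ‖Δx‖/‖x‖ = 0.2412
so the bound overstates the realised error by a factor of ≈ 2.5125 (computed from the unrounded values)

0.2412
0.6059


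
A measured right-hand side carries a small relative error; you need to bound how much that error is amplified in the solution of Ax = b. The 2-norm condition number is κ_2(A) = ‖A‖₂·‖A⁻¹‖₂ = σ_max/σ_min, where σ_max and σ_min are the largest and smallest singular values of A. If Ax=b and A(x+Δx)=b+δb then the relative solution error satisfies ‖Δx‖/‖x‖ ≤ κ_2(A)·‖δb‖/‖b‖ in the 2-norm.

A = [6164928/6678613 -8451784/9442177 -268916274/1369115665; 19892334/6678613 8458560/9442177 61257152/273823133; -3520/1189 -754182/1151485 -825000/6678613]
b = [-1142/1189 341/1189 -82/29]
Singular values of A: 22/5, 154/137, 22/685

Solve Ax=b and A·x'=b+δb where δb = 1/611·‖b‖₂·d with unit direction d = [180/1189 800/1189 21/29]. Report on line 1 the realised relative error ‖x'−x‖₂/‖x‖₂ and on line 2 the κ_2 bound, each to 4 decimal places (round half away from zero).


σ_max = 22/5, σ_min = 22/685
κ_2(A) = (22/5) / (22/685) = 137.0000
perturbation bound = 137.0000·1/611 = 0.2242
solve Ax = b  →  x = [0.2482 14.6137 -60.5415]
2-norm of b is 3.0000; of x, 62.2807
Δx = A⁻¹·δb where δb = 1/611·3.0000·d; ‖Δx‖ = 0.1529
relative error = 0.0025
realised/bound (from unrounded values) ≈ 0.0109

0.0025
0.2242


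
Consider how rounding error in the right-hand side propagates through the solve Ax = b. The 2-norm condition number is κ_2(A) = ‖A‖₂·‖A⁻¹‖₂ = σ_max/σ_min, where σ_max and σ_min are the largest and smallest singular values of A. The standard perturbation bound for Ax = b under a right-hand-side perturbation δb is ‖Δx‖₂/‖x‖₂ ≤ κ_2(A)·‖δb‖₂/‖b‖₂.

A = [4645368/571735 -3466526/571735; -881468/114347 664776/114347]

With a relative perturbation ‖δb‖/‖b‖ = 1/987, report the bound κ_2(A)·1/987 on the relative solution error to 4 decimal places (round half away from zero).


form AᵀA = [48756349264/388681225 -36566894448/388681225; -36566894448/388681225 27425660836/388681225] with trace 3047280404/15547249 and determinant 3841600/15547249
solving λ² − 3047280404/15547249·λ + 3841600/15547249 = 0 gives λ = 196, 19600/15547249
so κ_2 = √(196 / (19600/15547249)) = 394.3000
bound on ‖Δx‖/‖x‖: κ·ε = 394.3000·1/987 = 0.3995

0.3995


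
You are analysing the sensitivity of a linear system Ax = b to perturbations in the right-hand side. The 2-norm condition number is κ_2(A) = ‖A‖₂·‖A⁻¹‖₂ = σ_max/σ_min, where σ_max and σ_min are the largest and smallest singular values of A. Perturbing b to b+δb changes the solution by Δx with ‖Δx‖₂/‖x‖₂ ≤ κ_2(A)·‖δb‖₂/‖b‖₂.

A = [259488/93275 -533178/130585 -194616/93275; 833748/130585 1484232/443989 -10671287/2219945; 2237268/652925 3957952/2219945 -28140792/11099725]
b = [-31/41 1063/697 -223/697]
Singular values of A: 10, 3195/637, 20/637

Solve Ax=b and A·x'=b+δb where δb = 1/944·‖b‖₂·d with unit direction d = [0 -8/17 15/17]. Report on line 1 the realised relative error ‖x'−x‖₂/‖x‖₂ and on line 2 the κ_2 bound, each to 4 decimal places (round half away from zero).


0.0018
0.3374

from the listed singular values, σ₁ = 10, σ_n = 20/637
condition number: 10 ÷ (20/637) = 318.5000
worst-case relative error ≤ 318.5000 × 1/944 = 0.3374
solve Ax = b  →  x = [-19.0779 0.2194 -25.5041]
‖b‖₂ = 1.7321 and ‖x‖₂ = 31.8508
re-solving with b+δb shifts x by Δx of norm 0.0584
dividing the unrounded norms, ‖Δx‖/‖x‖ = 0.0018
tightness: 0.0018 against a bound of 0.3374 (unrounded ratio ≈ 0.0054)


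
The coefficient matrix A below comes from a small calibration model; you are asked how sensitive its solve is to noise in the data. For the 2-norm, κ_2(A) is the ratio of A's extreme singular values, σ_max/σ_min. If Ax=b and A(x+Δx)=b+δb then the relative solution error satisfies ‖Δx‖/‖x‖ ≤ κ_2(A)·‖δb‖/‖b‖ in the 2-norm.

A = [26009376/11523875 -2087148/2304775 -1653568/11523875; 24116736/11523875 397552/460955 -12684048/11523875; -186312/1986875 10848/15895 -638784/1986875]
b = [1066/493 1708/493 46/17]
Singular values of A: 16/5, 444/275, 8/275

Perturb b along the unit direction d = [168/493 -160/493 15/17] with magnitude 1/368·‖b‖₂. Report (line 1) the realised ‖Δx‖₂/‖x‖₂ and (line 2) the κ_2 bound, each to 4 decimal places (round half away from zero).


0.0067
0.2989

σ_max = 16/5, σ_min = 8/275
κ = σ_max/σ_min = (16/5)/(8/275) = 110.0000
worst-case relative error ≤ 110.0000 × 1/368 = 0.2989
solve Ax = b  →  x = [18.0221 33.4459 57.3257]
‖b‖ = 4.8990, ‖x‖ = 68.7725
with δb = [0.0045 -0.0043 0.0117], A·Δx = δb → ‖Δx‖ = 0.4576
relative error = 0.0067
tightness: 0.0067 against a bound of 0.2989 (unrounded ratio ≈ 0.0223)


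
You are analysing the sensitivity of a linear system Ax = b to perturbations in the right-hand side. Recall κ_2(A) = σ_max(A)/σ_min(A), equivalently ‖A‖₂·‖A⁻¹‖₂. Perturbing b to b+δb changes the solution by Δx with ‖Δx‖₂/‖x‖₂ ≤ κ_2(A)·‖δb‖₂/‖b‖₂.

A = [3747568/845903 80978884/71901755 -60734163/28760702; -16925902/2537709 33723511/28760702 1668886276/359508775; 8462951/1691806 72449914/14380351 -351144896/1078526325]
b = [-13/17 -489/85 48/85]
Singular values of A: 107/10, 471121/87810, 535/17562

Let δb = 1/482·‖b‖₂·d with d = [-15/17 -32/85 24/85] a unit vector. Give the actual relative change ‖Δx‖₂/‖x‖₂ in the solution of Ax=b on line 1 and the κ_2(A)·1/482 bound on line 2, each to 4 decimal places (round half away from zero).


largest singular value 107/10, smallest 535/17562
κ = σ_max/σ_min = (107/10)/(535/17562) = 351.2400
bound on ‖Δx‖/‖x‖: κ·ε = 351.2400·1/482 = 0.7287
solve Ax = b  →  x = [46.6727 -41.3013 76.2518]
2-norm of b is 5.8310; of x, 98.4808
with δb = [-0.0107 -0.0046 0.0034], A·Δx = δb → ‖Δx‖ = 0.3971
dividing the unrounded norms, ‖Δx‖/‖x‖ = 0.0040
realised/bound (from unrounded values) ≈ 0.0055

0.0040
0.7287


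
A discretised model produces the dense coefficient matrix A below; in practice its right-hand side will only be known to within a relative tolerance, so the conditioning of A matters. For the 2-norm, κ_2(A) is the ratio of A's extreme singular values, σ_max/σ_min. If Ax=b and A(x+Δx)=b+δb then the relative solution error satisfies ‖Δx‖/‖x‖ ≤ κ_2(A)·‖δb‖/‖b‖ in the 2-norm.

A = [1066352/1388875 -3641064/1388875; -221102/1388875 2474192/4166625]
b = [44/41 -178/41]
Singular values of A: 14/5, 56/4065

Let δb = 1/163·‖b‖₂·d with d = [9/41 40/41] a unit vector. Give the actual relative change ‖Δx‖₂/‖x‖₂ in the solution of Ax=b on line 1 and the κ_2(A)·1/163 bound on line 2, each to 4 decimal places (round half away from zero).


0.0069
1.2469

largest singular value 14/5, smallest 56/4065
κ = σ_max/σ_min = (14/5)/(56/4065) = 203.2500
bound on ‖Δx‖/‖x‖: κ·ε = 203.2500·1/163 = 1.2469
solve Ax = b  →  x = [-278.5429 -81.9857]
2-norm of b is 4.4721; of x, 290.3580
δb = ε·‖b‖·d = [0.0060 0.0268]; solving A·Δx = δb gives ‖Δx‖ = 1.9916
realised ‖Δx‖/‖x‖ = 0.0069
realised/bound (from unrounded values) ≈ 0.0055


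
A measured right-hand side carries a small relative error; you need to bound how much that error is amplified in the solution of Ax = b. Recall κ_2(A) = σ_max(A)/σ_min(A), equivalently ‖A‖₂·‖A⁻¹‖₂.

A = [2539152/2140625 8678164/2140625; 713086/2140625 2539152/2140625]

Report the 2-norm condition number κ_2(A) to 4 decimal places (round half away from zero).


342.5000

AᵀA = [11129255236/7331640625 38153297952/7331640625; 38153297952/7331640625 130812517264/7331640625]; tr = 227106836/11730625, det = 937024/293265625
eigenvalues of AᵀA: λ = (tr ± √(tr²−4·det))/2 = 484/25, 1936/11730625
so κ_2 = √((484/25) / (1936/11730625)) = 342.5000


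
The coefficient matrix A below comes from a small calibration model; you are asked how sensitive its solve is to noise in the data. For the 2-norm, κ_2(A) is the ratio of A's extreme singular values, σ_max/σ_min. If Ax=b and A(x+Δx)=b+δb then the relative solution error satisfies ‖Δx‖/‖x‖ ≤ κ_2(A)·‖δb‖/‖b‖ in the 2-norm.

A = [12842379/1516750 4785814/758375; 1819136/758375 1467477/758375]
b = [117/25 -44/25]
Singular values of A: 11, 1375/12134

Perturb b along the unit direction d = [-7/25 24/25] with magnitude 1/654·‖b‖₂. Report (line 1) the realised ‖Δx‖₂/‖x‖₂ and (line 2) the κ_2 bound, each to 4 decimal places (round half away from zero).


0.0025
0.1484

from the listed singular values, σ₁ = 11, σ_n = 1375/12134
κ_2(A) = 11 / (1375/12134) = 97.0720
bound on ‖Δx‖/‖x‖: κ·ε = 97.0720·1/654 = 0.1484
solve Ax = b  →  x = [16.1754 -20.9612]
‖b‖ = 5.0000, ‖x‖ = 26.4767
with δb = [-0.0021 0.0073], A·Δx = δb → ‖Δx‖ = 0.0675
dividing the unrounded norms, ‖Δx‖/‖x‖ = 0.0025
realised/bound (from unrounded values) ≈ 0.0172


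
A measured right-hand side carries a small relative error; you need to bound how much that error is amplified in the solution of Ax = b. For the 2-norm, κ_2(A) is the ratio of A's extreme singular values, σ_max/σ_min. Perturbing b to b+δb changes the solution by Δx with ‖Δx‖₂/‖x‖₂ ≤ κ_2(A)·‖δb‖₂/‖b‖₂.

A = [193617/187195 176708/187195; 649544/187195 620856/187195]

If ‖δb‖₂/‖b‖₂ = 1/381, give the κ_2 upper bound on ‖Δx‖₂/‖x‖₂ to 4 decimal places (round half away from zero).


0.4236

AᵀA = [18375798025/1401678721 17499478500/1401678721; 17499478500/1401678721 16667515600/1401678721]; tr = 41668625/1666681, det = 40000/1666681
solving λ² − 41668625/1666681·λ + 40000/1666681 = 0 gives λ = 25, 1600/1666681
κ = σ_max/σ_min = 5/(40/1291) = 161.3750
κ_2(A)·‖δb‖/‖b‖ = 0.4236


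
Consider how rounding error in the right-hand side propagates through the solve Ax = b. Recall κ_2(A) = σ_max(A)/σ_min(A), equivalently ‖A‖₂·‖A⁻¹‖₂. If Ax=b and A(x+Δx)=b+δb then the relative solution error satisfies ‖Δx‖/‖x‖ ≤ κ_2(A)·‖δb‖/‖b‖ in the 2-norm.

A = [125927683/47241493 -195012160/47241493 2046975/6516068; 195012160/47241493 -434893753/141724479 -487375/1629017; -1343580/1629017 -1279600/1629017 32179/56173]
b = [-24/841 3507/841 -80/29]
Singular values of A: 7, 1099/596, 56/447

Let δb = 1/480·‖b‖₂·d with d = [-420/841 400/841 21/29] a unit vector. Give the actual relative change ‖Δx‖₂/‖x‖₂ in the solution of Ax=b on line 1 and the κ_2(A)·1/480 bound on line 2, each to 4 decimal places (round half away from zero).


from the listed singular values, σ₁ = 7, σ_n = 56/447
κ_2(A) = 7 / (56/447) = 55.8750
perturbation bound = 55.8750·1/480 = 0.1164
solve Ax = b  →  x = [1.7456 1.0706 -0.8343]
2-norm of b is 5.0000; of x, 2.2112
re-solving with b+δb shifts x by Δx of norm 0.0831
realised ‖Δx‖/‖x‖ = 0.0376
tightness: 0.0376 against a bound of 0.1164 (unrounded ratio ≈ 0.3230)

0.0376
0.1164


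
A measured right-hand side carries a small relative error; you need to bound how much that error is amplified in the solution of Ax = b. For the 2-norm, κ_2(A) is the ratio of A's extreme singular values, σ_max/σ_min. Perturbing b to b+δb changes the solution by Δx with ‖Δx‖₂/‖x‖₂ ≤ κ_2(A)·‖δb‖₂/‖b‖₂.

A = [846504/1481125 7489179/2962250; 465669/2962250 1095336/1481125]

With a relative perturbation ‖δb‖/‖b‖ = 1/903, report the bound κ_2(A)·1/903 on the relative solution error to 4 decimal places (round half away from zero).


M = AᵀA = [4932997929/14039880100 219189888/140398801; 219189888/140398801 97418953449/14039880100]. tr(M)=30443769/4176050, det(M)=531441/835210000
λ_max, λ_min = (30443769/4176050 ± √9267786844416/174393936025)/2 = 729/100, 729/8352100
κ_2(A) = √(λ_max/λ_min) = √((729/100) / (729/8352100)) = 289.0000
bound on ‖Δx‖/‖x‖: κ·ε = 289.0000·1/903 = 0.3200

0.3200


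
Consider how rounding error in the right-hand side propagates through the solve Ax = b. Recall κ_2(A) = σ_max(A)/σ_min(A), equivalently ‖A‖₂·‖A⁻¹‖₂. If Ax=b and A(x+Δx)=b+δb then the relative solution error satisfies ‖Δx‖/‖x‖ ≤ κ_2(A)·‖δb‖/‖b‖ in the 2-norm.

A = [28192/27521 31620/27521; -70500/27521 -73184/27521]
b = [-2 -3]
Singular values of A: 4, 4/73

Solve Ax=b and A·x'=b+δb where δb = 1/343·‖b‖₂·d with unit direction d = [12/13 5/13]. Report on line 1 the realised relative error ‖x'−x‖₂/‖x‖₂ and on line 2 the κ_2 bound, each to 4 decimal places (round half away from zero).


from the listed singular values, σ₁ = 4, σ_n = 4/73
condition number: 4 ÷ (4/73) = 73.0000
κ_2(A)·‖δb‖/‖b‖ = 0.2128
solve Ax = b  →  x = [39.9914 -37.3966]
‖b‖₂ = 3.6056 and ‖x‖₂ = 54.7523
Δx = A⁻¹·δb where δb = 1/343·3.6056·d; ‖Δx‖ = 0.1918
realised ‖Δx‖/‖x‖ = 0.0035
so the bound overstates the realised error by a factor of ≈ 60.7422 (computed from the unrounded values)

0.0035
0.2128


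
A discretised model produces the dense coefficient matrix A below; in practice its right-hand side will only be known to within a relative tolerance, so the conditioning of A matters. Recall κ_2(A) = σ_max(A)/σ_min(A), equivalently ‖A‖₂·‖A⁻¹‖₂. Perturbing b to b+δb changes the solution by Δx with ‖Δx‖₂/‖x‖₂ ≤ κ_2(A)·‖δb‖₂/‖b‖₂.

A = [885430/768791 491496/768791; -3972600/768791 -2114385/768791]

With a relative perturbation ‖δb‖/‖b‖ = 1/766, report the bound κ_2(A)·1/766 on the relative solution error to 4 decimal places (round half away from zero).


form AᵀA = [9854572900/351600001 5255675880/351600001; 5255675880/351600001 2803207761/351600001] with trace 43798549/1216609 and determinant 22500/1216609
λ_max, λ_min = (43798549/1216609 ± √1918203399695401/1480137458881)/2 = 36, 625/1216609
κ = σ_max/σ_min = 6/(25/1103) = 264.7200
worst-case relative error ≤ 264.7200 × 1/766 = 0.3456

0.3456


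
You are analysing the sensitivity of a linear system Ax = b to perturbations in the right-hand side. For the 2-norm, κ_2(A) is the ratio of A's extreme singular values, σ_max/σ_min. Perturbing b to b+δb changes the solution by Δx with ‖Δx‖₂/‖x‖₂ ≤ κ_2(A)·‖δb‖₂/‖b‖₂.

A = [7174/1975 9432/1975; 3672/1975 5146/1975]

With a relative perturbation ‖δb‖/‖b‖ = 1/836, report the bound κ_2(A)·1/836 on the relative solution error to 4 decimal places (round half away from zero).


0.0945

M = AᵀA = [12989972/780125 17312256/780125; 17312256/780125 23088788/780125]. tr(M)=7215752/156025, det(M)=1336336/3900625
solving λ² − 7215752/156025·λ + 1336336/3900625 = 0 gives λ = 1156/25, 1156/156025
σ_max=√(1156/25)=(34/5), σ_min=√(1156/156025)=(34/395) → κ = 79.0000
κ_2(A)·‖δb‖/‖b‖ = 0.0945


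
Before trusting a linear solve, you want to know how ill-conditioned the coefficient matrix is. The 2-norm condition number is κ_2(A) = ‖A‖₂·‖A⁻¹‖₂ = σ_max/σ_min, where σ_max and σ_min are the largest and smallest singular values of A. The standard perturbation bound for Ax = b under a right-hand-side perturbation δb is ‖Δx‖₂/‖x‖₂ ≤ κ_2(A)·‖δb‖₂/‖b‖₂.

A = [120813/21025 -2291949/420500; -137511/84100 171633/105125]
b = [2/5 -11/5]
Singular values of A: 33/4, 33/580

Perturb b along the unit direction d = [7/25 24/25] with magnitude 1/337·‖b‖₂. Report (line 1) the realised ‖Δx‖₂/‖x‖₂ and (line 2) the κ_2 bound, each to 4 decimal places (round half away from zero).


0.0033
0.4303

σ_max = 33/4, σ_min = 33/580
κ_2(A) = (33/4) / (33/580) = 145.0000
bound on ‖Δx‖/‖x‖: κ·ε = 145.0000·1/337 = 0.4303
solve Ax = b  →  x = [-24.1546 -25.5381]
‖b‖₂ = 2.2361 and ‖x‖₂ = 35.1517
Δx = A⁻¹·δb where δb = 1/337·2.2361·d; ‖Δx‖ = 0.1166
realised ‖Δx‖/‖x‖ = 0.0033
so the bound overstates the realised error by a factor of ≈ 129.6927 (computed from the unrounded values)


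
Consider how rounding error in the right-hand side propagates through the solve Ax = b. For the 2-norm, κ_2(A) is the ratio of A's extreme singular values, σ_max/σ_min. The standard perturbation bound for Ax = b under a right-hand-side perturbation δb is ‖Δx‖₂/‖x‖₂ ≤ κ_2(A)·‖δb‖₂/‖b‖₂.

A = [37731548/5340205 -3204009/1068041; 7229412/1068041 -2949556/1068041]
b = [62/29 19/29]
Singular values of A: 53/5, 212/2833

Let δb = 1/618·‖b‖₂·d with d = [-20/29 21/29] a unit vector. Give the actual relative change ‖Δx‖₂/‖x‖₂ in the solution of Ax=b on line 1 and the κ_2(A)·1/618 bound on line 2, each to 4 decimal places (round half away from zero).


0.0036
0.2292

σ_max = 53/5, σ_min = 212/2833
κ_2(A) = (53/5) / (212/2833) = 141.6500
κ_2(A)·‖δb‖/‖b‖ = 0.2292
solve Ax = b  →  x = [-4.9655 -12.4078]
2-norm of b is 2.2361; of x, 13.3645
δb = ε·‖b‖·d = [-0.0025 0.0026]; solving A·Δx = δb gives ‖Δx‖ = 0.0484
dividing the unrounded norms, ‖Δx‖/‖x‖ = 0.0036
tightness: 0.0036 against a bound of 0.2292 (unrounded ratio ≈ 0.0158)


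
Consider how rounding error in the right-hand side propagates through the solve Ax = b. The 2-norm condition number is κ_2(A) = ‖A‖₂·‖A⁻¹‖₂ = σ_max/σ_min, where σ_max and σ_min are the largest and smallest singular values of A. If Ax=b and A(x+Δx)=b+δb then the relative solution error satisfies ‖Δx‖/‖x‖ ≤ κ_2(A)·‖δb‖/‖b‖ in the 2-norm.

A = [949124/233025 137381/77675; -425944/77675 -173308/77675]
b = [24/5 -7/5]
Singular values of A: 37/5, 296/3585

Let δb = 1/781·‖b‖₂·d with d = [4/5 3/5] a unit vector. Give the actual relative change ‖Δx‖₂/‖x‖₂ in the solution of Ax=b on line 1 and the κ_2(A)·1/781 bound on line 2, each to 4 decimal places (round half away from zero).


largest singular value 37/5, smallest 296/3585
condition number: (37/5) ÷ (296/3585) = 89.6250
perturbation bound = 89.6250·1/781 = 0.1148
solve Ax = b  →  x = [-13.4758 33.7474]
‖b‖ = 5.0000, ‖x‖ = 36.3385
Δx = A⁻¹·δb where δb = 1/781·5.0000·d; ‖Δx‖ = 0.0775
relative error = 0.0021
so the bound overstates the realised error by a factor of ≈ 53.7810 (computed from the unrounded values)

0.0021
0.1148


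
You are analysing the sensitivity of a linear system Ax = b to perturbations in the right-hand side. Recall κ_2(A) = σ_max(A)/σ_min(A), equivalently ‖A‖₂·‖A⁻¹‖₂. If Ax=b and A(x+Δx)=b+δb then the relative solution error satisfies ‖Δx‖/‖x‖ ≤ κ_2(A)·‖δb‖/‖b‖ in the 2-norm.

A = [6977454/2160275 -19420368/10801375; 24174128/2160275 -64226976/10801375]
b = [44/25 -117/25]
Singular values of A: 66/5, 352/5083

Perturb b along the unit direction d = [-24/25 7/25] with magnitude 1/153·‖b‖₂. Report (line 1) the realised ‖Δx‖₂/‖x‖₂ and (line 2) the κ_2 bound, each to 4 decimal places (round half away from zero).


σ_max = 66/5, σ_min = 352/5083
κ_2(A) = (66/5) / (352/5083) = 190.6125
bound on ‖Δx‖/‖x‖: κ·ε = 190.6125·1/153 = 1.2458
solve Ax = b  →  x = [-20.6537 -38.0818]
‖b‖₂ = 5.0000 and ‖x‖₂ = 43.3221
δb = ε·‖b‖·d = [-0.0314 0.0092]; solving A·Δx = δb gives ‖Δx‖ = 0.4719
realised ‖Δx‖/‖x‖ = 0.0109
tightness: 0.0109 against a bound of 1.2458 (unrounded ratio ≈ 0.0087)

0.0109
1.2458


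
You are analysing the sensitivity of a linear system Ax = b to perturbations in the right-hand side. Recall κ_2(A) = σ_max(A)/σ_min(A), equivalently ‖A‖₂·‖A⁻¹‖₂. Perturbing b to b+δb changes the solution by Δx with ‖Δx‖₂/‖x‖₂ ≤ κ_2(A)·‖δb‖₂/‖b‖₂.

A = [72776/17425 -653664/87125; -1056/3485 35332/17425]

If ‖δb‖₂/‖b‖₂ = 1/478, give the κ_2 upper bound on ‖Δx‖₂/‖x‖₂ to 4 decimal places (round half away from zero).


M = AᵀA = [3167296/180625 -28854144/903125; -28854144/903125 272745616/4515625]. tr(M)=1217744/15625, det(M)=14992384/390625
char-poly roots: 1936/25 and 7744/15625
σ_max=√(1936/25)=(44/5), σ_min=√(7744/15625)=(88/125) → κ = 12.5000
worst-case relative error ≤ 12.5000 × 1/478 = 0.0262

0.0262


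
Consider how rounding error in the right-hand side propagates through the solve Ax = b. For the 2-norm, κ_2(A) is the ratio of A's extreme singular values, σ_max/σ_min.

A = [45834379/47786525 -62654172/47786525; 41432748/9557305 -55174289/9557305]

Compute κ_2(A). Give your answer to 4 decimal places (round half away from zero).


AᵀA = [26780253104761/1358448525625 -35706291118848/1358448525625; -35706291118848/1358448525625 47608922924089/1358448525625]; tr = 2975567041154/54337941025, det = 46854025/2173517641
solving λ² − 2975567041154/54337941025·λ + 46854025/2173517641 = 0 gives λ = 1369/25, 855625/2173517641
κ_2(A) = √(λ_max/λ_min) = √((1369/25) / (855625/2173517641)) = 372.9680

372.9680


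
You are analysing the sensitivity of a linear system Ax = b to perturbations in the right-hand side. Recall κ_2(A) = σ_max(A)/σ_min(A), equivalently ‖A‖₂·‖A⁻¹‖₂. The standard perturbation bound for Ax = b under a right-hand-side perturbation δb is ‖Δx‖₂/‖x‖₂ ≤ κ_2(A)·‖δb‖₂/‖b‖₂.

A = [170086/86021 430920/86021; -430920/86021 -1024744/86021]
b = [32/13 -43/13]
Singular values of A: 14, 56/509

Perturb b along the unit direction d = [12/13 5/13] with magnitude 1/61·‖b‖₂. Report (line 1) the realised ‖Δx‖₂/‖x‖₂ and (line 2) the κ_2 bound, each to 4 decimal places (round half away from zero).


from the listed singular values, σ₁ = 14, σ_n = 56/509
κ_2(A) = 14 / (56/509) = 127.2500
perturbation bound = 127.2500·1/61 = 2.0861
solve Ax = b  →  x = [-8.2802 3.7596]
‖b‖ = 4.1231, ‖x‖ = 9.0938
re-solving with b+δb shifts x by Δx of norm 0.6144
relative error = 0.0676
tightness: 0.0676 against a bound of 2.0861 (unrounded ratio ≈ 0.0324)

0.0676
2.0861


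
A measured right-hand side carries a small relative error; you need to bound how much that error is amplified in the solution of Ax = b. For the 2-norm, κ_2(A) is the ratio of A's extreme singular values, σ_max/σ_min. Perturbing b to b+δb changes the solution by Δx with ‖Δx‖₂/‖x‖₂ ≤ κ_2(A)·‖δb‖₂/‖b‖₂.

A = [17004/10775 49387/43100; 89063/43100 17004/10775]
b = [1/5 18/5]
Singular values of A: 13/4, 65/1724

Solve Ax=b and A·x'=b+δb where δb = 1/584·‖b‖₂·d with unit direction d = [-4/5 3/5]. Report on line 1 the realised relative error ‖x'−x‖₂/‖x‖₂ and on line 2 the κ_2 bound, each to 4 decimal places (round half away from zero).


0.0031
0.1476

largest singular value 13/4, smallest 65/1724
κ_2(A) = (13/4) / (65/1724) = 86.2000
perturbation bound = 86.2000·1/584 = 0.1476
solve Ax = b  →  x = [-31.0892 42.9908]
‖b‖₂ = 3.6056 and ‖x‖₂ = 53.0542
re-solving with b+δb shifts x by Δx of norm 0.1638
realised ‖Δx‖/‖x‖ = 0.0031
so the bound overstates the realised error by a factor of ≈ 47.8224 (computed from the unrounded values)


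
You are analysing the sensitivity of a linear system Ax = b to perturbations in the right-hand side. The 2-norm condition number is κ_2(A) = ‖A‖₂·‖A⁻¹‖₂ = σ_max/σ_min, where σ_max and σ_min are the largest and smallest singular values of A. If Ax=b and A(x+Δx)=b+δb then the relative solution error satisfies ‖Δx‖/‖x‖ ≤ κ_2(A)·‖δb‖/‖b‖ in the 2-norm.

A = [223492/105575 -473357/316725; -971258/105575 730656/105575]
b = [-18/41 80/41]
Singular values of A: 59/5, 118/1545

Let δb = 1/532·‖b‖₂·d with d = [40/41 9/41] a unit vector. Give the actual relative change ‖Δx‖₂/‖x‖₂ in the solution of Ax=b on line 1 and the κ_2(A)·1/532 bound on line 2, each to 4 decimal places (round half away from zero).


0.2904
0.2904

largest singular value 59/5, smallest 118/1545
κ = σ_max/σ_min = (59/5)/(118/1545) = 154.5000
worst-case relative error ≤ 154.5000 × 1/532 = 0.2904
solve Ax = b  →  x = [-0.1356 0.1017]
‖b‖₂ = 2.0000 and ‖x‖₂ = 0.1695
δb = ε·‖b‖·d = [0.0037 0.0008]; solving A·Δx = δb gives ‖Δx‖ = 0.0492
dividing the unrounded norms, ‖Δx‖/‖x‖ = 0.2904
tightness: 0.2904 against a bound of 0.2904; the bound is attained (ratio 1)


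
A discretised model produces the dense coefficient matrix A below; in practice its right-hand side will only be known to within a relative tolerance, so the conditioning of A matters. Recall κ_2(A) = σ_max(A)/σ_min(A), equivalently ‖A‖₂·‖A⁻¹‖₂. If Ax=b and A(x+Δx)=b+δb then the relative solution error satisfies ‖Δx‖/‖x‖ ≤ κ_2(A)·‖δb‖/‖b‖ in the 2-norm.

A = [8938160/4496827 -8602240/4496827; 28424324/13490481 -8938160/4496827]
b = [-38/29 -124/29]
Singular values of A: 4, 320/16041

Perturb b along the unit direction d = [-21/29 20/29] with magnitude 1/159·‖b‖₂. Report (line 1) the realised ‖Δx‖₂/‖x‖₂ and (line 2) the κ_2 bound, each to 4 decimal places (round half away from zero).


0.0141
1.2611

σ_max = 4, σ_min = 320/16041
κ_2(A) = 4 / (320/16041) = 200.5125
bound on ‖Δx‖/‖x‖: κ·ε = 200.5125·1/159 = 1.2611
solve Ax = b  →  x = [-69.8664 -71.9097]
‖b‖ = 4.4721, ‖x‖ = 100.2612
re-solving with b+δb shifts x by Δx of norm 1.4099
relative error = 0.0141
so the bound overstates the realised error by a factor of ≈ 89.6764 (computed from the unrounded values)


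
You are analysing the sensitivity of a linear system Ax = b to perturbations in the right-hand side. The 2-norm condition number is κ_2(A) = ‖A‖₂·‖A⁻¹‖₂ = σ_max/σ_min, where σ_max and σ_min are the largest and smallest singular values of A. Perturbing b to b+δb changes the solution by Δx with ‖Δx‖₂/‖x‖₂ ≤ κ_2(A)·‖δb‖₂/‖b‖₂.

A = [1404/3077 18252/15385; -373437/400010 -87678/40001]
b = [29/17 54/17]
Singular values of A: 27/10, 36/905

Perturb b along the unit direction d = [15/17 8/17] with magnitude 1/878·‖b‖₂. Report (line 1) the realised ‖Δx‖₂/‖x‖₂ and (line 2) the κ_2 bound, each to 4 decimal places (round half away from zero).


0.0014
0.0773

σ_max = 27/10, σ_min = 36/905
κ_2(A) = (27/10) / (36/905) = 67.8750
perturbation bound = 67.8750·1/878 = 0.0773
solve Ax = b  →  x = [-69.9003 28.3226]
‖b‖ = 3.6056, ‖x‖ = 75.4203
Δx = A⁻¹·δb where δb = 1/878·3.6056·d; ‖Δx‖ = 0.1032
relative error = 0.0014
realised/bound (from unrounded values) ≈ 0.0177


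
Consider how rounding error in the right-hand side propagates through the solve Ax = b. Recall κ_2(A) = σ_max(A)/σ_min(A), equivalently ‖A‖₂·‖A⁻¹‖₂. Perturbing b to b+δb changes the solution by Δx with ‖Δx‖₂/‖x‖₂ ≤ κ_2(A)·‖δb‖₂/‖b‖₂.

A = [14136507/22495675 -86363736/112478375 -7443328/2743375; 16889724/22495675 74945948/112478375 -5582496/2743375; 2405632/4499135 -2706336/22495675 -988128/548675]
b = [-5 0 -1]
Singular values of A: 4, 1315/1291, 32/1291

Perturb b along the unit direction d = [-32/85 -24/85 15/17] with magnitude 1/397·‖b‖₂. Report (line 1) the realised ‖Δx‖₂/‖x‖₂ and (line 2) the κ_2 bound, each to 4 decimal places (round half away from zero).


0.0128
0.4065

σ_max = 4, σ_min = 32/1291
κ = σ_max/σ_min = 4/(32/1291) = 161.3750
perturbation bound = 161.3750·1/397 = 0.4065
solve Ax = b  →  x = [38.1587 -5.5668 12.2563]
‖b‖ = 5.0990, ‖x‖ = 40.4635
re-solving with b+δb shifts x by Δx of norm 0.5182
relative error = 0.0128
realised/bound (from unrounded values) ≈ 0.0315
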